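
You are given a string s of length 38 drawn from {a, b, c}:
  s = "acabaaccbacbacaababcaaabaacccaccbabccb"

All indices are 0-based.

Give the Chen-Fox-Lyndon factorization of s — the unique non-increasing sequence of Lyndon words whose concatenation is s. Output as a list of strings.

emit factor 1: 'ac' (i=0, period=2)
emit factor 2: 'ab' (i=2, period=2)
emit factor 3: 'aaccbacbac' (i=4, period=10)
emit factor 4: 'aababc' (i=14, period=6)
emit factor 5: 'aaabaacccaccbabccb' (i=20, period=18)

["ac", "ab", "aaccbacbac", "aababc", "aaabaacccaccbabccb"]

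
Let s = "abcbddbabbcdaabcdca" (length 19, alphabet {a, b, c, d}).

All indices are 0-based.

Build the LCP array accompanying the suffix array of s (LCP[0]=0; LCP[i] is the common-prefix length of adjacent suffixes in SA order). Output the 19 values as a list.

sorted suffixes:
  #0 SA[0]=18  'a'
  #1 SA[1]=12  'aabcdca'
  #2 SA[2]=7  'abbcdaabcdca'
  #3 SA[3]=0  'abcbddbabbcdaabcdca'
  #4 SA[4]=13  'abcdca'
  #5 SA[5]=6  'babbcdaabcdca'
  #6 SA[6]=8  'bbcdaabcdca'
  #7 SA[7]=1  'bcbddbabbcdaabcdca'
  #8 SA[8]=9  'bcdaabcdca'
  #9 SA[9]=14  'bcdca'
  #10 SA[10]=3  'bddbabbcdaabcdca'
  #11 SA[11]=17  'ca'
  #12 SA[12]=2  'cbddbabbcdaabcdca'
  #13 SA[13]=10  'cdaabcdca'
  #14 SA[14]=15  'cdca'
  #15 SA[15]=11  'daabcdca'
  #16 SA[16]=5  'dbabbcdaabcdca'
  #17 SA[17]=16  'dca'
  #18 SA[18]=4  'ddbabbcdaabcdca'

SA = [18, 12, 7, 0, 13, 6, 8, 1, 9, 14, 3, 17, 2, 10, 15, 11, 5, 16, 4]
[i] adj suffixes → lcp
  [1] 18/12 → 1 ('a')
  [2] 12/7 → 1 ('a')
  [3] 7/0 → 2 ('ab')
  [4] 0/13 → 3 ('abc')
  [5] 13/6 → 0 ('')
  [6] 6/8 → 1 ('b')
  [7] 8/1 → 1 ('b')
  [8] 1/9 → 2 ('bc')
  [9] 9/14 → 3 ('bcd')
  [10] 14/3 → 1 ('b')
  [11] 3/17 → 0 ('')
  [12] 17/2 → 1 ('c')
  [13] 2/10 → 1 ('c')
  [14] 10/15 → 2 ('cd')
  [15] 15/11 → 0 ('')
  [16] 11/5 → 1 ('d')
  [17] 5/16 → 1 ('d')
  [18] 16/4 → 1 ('d')

[0, 1, 1, 2, 3, 0, 1, 1, 2, 3, 1, 0, 1, 1, 2, 0, 1, 1, 1]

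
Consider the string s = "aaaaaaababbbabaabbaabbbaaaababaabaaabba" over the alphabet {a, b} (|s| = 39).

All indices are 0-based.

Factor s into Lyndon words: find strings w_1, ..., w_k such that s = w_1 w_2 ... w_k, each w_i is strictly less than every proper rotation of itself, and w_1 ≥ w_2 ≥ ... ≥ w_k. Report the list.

emit factor 1: 'aaaaaaababbbabaabbaabbbaaaababaabaaabb' (i=0, period=38)
emit factor 2: 'a' (i=38, period=1)

["aaaaaaababbbabaabbaabbbaaaababaabaaabb", "a"]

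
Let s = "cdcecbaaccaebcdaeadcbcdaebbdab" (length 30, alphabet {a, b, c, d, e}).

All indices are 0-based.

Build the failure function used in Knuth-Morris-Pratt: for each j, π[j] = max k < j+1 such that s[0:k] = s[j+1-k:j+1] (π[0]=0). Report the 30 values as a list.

[0, 0, 1, 0, 1, 0, 0, 0, 1, 1, 0, 0, 0, 1, 2, 0, 0, 0, 0, 1, 0, 1, 2, 0, 0, 0, 0, 0, 0, 0]

π[0] = 0
j=1 s[j]='d': π[1]=0 (border '')
j=2 s[j]='c': π[2]=1 (border 'c')
j=3 s[j]='e': k: 1→0; π[3]=0 (border '')
j=4 s[j]='c': π[4]=1 (border 'c')
j=5 s[j]='b': k: 1→0; π[5]=0 (border '')
j=6 s[j]='a': π[6]=0 (border '')
j=7 s[j]='a': π[7]=0 (border '')
j=8 s[j]='c': π[8]=1 (border 'c')
j=9 s[j]='c': k: 1→0; π[9]=1 (border 'c')
j=10 s[j]='a': k: 1→0; π[10]=0 (border '')
j=11 s[j]='e': π[11]=0 (border '')
j=12 s[j]='b': π[12]=0 (border '')
j=13 s[j]='c': π[13]=1 (border 'c')
j=14 s[j]='d': π[14]=2 (border 'cd')
j=15 s[j]='a': k: 2→0; π[15]=0 (border '')
j=16 s[j]='e': π[16]=0 (border '')
j=17 s[j]='a': π[17]=0 (border '')
j=18 s[j]='d': π[18]=0 (border '')
j=19 s[j]='c': π[19]=1 (border 'c')
j=20 s[j]='b': k: 1→0; π[20]=0 (border '')
j=21 s[j]='c': π[21]=1 (border 'c')
j=22 s[j]='d': π[22]=2 (border 'cd')
j=23 s[j]='a': k: 2→0; π[23]=0 (border '')
j=24 s[j]='e': π[24]=0 (border '')
j=25 s[j]='b': π[25]=0 (border '')
j=26 s[j]='b': π[26]=0 (border '')
j=27 s[j]='d': π[27]=0 (border '')
j=28 s[j]='a': π[28]=0 (border '')
j=29 s[j]='b': π[29]=0 (border '')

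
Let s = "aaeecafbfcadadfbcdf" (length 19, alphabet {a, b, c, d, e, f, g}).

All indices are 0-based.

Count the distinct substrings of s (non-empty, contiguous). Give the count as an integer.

rank→(start, suffix):
  0 → (0, 'aaeecafbfcadadfbcdf')
  1 → (10, 'adadfbcdf')
  2 → (12, 'adfbcdf')
  3 → (1, 'aeecafbfcadadfbcdf')
  4 → (5, 'afbfcadadfbcdf')
  5 → (15, 'bcdf')
  6 → (7, 'bfcadadfbcdf')
  7 → (9, 'cadadfbcdf')
  8 → (4, 'cafbfcadadfbcdf')
  9 → (16, 'cdf')
  10 → (11, 'dadfbcdf')
  11 → (17, 'df')
  12 → (13, 'dfbcdf')
  13 → (3, 'ecafbfcadadfbcdf')
  14 → (2, 'eecafbfcadadfbcdf')
  15 → (18, 'f')
  16 → (14, 'fbcdf')
  17 → (6, 'fbfcadadfbcdf')
  18 → (8, 'fcadadfbcdf')

SA = [0, 10, 12, 1, 5, 15, 7, 9, 4, 16, 11, 17, 13, 3, 2, 18, 14, 6, 8]
rank  pair      lcp
   1  s[0:],s[10:]  1  'a'
   2  s[10:],s[12:]  2  'ad'
   3  s[12:],s[1:]  1  'a'
   4  s[1:],s[5:]  1  'a'
   5  s[5:],s[15:]  0  ''
   6  s[15:],s[7:]  1  'b'
   7  s[7:],s[9:]  0  ''
   8  s[9:],s[4:]  2  'ca'
   9  s[4:],s[16:]  1  'c'
  10  s[16:],s[11:]  0  ''
  11  s[11:],s[17:]  1  'd'
  12  s[17:],s[13:]  2  'df'
  13  s[13:],s[3:]  0  ''
  14  s[3:],s[2:]  1  'e'
  15  s[2:],s[18:]  0  ''
  16  s[18:],s[14:]  1  'f'
  17  s[14:],s[6:]  2  'fb'
  18  s[6:],s[8:]  1  'f'

n(n+1)/2 = 19·20/2 = 190
Σ LCP = 0 + 1 + 2 + 1 + 1 + 0 + 1 + 0 + 2 + 1 + 0 + 1 + 2 + 0 + 1 + 0 + 1 + 2 + 1 = 17
distinct = 190 − 17 = 173

173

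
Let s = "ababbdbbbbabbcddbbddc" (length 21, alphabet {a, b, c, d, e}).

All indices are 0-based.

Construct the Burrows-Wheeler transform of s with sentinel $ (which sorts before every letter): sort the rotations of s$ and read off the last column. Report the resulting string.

rank  rotation                last
    0  $ababbdbbbbabbcddbbddc  c
    1  ababbdbbbbabbcddbbddc$  $
    2  abbcddbbddc$ababbdbbbb  b
    3  abbdbbbbabbcddbbddc$ab  b
    4  babbcddbbddc$ababbdbbb  b
    5  babbdbbbbabbcddbbddc$a  a
    6  bbabbcddbbddc$ababbdbb  b
    7  bbbabbcddbbddc$ababbdb  b
    8  bbbbabbcddbbddc$ababbd  d
    9  bbcddbbddc$ababbdbbbba  a
   10  bbdbbbbabbcddbbddc$aba  a
   11  bbddc$ababbdbbbbabbcdd  d
   12  bcddbbddc$ababbdbbbbab  b
   13  bdbbbbabbcddbbddc$abab  b
   14  bddc$ababbdbbbbabbcddb  b
   15  c$ababbdbbbbabbcddbbdd  d
   16  cddbbddc$ababbdbbbbabb  b
   17  dbbbbabbcddbbddc$ababb  b
   18  dbbddc$ababbdbbbbabbcd  d
   19  dc$ababbdbbbbabbcddbbd  d
   20  ddbbddc$ababbdbbbbabbc  c
   21  ddc$ababbdbbbbabbcddbb  b

c$bbbabbdaadbbbdbbddcb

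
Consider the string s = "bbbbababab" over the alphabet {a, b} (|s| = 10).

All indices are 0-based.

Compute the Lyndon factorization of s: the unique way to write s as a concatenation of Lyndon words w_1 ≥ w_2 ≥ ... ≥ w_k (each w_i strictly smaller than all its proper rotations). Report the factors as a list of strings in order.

emit factor 1: 'b' (i=0, period=1)
emit factor 2: 'b' (i=1, period=1)
emit factor 3: 'b' (i=2, period=1)
emit factor 4: 'b' (i=3, period=1)
emit factor 5: 'ab' (i=4, period=2)
emit factor 6: 'ab' (i=6, period=2)
emit factor 7: 'ab' (i=8, period=2)

["b", "b", "b", "b", "ab", "ab", "ab"]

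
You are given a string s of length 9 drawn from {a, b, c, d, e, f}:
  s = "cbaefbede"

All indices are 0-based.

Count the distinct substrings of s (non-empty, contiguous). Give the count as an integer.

42

rank | idx | suffix
   0 |   2 | aefbede
   1 |   1 | baefbede
   2 |   5 | bede
   3 |   0 | cbaefbede
   4 |   7 | de
   5 |   8 | e
   6 |   6 | ede
   7 |   3 | efbede
   8 |   4 | fbede

SA = [2, 1, 5, 0, 7, 8, 6, 3, 4]
[i] adj suffixes → lcp
  [1] 2/1 → 0 ('')
  [2] 1/5 → 1 ('b')
  [3] 5/0 → 0 ('')
  [4] 0/7 → 0 ('')
  [5] 7/8 → 0 ('')
  [6] 8/6 → 1 ('e')
  [7] 6/3 → 1 ('e')
  [8] 3/4 → 0 ('')

n(n+1)/2 = 9·10/2 = 45
Σ LCP = 0 + 0 + 1 + 0 + 0 + 0 + 1 + 1 + 0 = 3
distinct = 45 − 3 = 42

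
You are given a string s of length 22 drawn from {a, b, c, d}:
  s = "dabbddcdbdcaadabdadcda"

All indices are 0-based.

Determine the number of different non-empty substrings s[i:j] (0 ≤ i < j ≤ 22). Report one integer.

rank | idx | suffix
   0 |  21 | a
   1 |  11 | aadabdadcda
   2 |   1 | abbddcdbdcaadabdadcda
   3 |  14 | abdadcda
   4 |  12 | adabdadcda
   5 |  17 | adcda
   6 |   2 | bbddcdbdcaadabdadcda
   7 |  15 | bdadcda
   8 |   8 | bdcaadabdadcda
   9 |   3 | bddcdbdcaadabdadcda
  10 |  10 | caadabdadcda
  11 |  19 | cda
  12 |   6 | cdbdcaadabdadcda
  13 |  20 | da
  14 |   0 | dabbddcdbdcaadabdadcda
  15 |  13 | dabdadcda
  16 |  16 | dadcda
  17 |   7 | dbdcaadabdadcda
  18 |   9 | dcaadabdadcda
  19 |  18 | dcda
  20 |   5 | dcdbdcaadabdadcda
  21 |   4 | ddcdbdcaadabdadcda

SA = [21, 11, 1, 14, 12, 17, 2, 15, 8, 3, 10, 19, 6, 20, 0, 13, 16, 7, 9, 18, 5, 4]
rank  pair      lcp
   1  s[21:],s[11:]  1  'a'
   2  s[11:],s[1:]  1  'a'
   3  s[1:],s[14:]  2  'ab'
   4  s[14:],s[12:]  1  'a'
   5  s[12:],s[17:]  2  'ad'
   6  s[17:],s[2:]  0  ''
   7  s[2:],s[15:]  1  'b'
   8  s[15:],s[8:]  2  'bd'
   9  s[8:],s[3:]  2  'bd'
  10  s[3:],s[10:]  0  ''
  11  s[10:],s[19:]  1  'c'
  12  s[19:],s[6:]  2  'cd'
  13  s[6:],s[20:]  0  ''
  14  s[20:],s[0:]  2  'da'
  15  s[0:],s[13:]  3  'dab'
  16  s[13:],s[16:]  2  'da'
  17  s[16:],s[7:]  1  'd'
  18  s[7:],s[9:]  1  'd'
  19  s[9:],s[18:]  2  'dc'
  20  s[18:],s[5:]  3  'dcd'
  21  s[5:],s[4:]  1  'd'

n(n+1)/2 = 22·23/2 = 253
Σ LCP = 0 + 1 + 1 + 2 + 1 + 2 + 0 + 1 + 2 + 2 + 0 + 1 + 2 + 0 + 2 + 3 + 2 + 1 + 1 + 2 + 3 + 1 = 30
distinct = 253 − 30 = 223

223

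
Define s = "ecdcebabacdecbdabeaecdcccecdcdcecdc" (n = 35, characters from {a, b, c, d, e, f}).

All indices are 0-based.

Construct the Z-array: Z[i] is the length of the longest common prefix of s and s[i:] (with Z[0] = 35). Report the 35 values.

[35, 0, 0, 0, 1, 0, 0, 0, 0, 0, 0, 2, 0, 0, 0, 0, 0, 1, 0, 4, 0, 0, 0, 0, 0, 4, 0, 0, 0, 0, 0, 4, 0, 0, 0]

Z[0]=35
i=1: fresh scan; Z[1]=0
i=2: fresh scan; Z[2]=0
i=3: fresh scan; Z[3]=0
i=4: fresh scan; Z[4]=1 grow→box=[4,5)
i=5: fresh scan; Z[5]=0
i=6: fresh scan; Z[6]=0
i=7: fresh scan; Z[7]=0
i=8: fresh scan; Z[8]=0
i=9: fresh scan; Z[9]=0
i=10: fresh scan; Z[10]=0
i=11: fresh scan; Z[11]=2 grow→box=[11,13)
i=12: min(r-i=1, Z[1]=0)=0; Z[12]=0
i=13: fresh scan; Z[13]=0
i=14: fresh scan; Z[14]=0
i=15: fresh scan; Z[15]=0
i=16: fresh scan; Z[16]=0
i=17: fresh scan; Z[17]=1 grow→box=[17,18)
i=18: fresh scan; Z[18]=0
i=19: fresh scan; Z[19]=4 grow→box=[19,23)
i=20: min(r-i=3, Z[1]=0)=0; Z[20]=0
i=21: min(r-i=2, Z[2]=0)=0; Z[21]=0
i=22: min(r-i=1, Z[3]=0)=0; Z[22]=0
i=23: fresh scan; Z[23]=0
i=24: fresh scan; Z[24]=0
i=25: fresh scan; Z[25]=4 grow→box=[25,29)
i=26: min(r-i=3, Z[1]=0)=0; Z[26]=0
i=27: min(r-i=2, Z[2]=0)=0; Z[27]=0
i=28: min(r-i=1, Z[3]=0)=0; Z[28]=0
i=29: fresh scan; Z[29]=0
i=30: fresh scan; Z[30]=0
i=31: fresh scan; Z[31]=4 grow→box=[31,35)
i=32: min(r-i=3, Z[1]=0)=0; Z[32]=0
i=33: min(r-i=2, Z[2]=0)=0; Z[33]=0
i=34: min(r-i=1, Z[3]=0)=0; Z[34]=0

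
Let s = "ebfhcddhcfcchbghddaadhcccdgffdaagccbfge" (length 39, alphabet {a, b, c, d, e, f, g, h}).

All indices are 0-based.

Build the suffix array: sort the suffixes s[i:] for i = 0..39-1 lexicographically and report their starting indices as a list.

sorted suffixes:
  #0 SA[0]=18  'aadhcccdgffdaagccbfge'
  #1 SA[1]=30  'aagccbfge'
  #2 SA[2]=19  'adhcccdgffdaagccbfge'
  #3 SA[3]=31  'agccbfge'
  #4 SA[4]=35  'bfge'
  #5 SA[5]=1  'bfhcddhcfcchbghddaadhcccdgffdaagccbfge'
  #6 SA[6]=13  'bghddaadhcccdgffdaagccbfge'
  #7 SA[7]=34  'cbfge'
  #8 SA[8]=33  'ccbfge'
  #9 SA[9]=22  'cccdgffdaagccbfge'
  #10 SA[10]=23  'ccdgffdaagccbfge'
  #11 SA[11]=10  'cchbghddaadhcccdgffdaagccbfge'
  #12 SA[12]=4  'cddhcfcchbghddaadhcccdgffdaagccbfge'
  #13 SA[13]=24  'cdgffdaagccbfge'
  #14 SA[14]=8  'cfcchbghddaadhcccdgffdaagccbfge'
  #15 SA[15]=11  'chbghddaadhcccdgffdaagccbfge'
  #16 SA[16]=17  'daadhcccdgffdaagccbfge'
  #17 SA[17]=29  'daagccbfge'
  #18 SA[18]=16  'ddaadhcccdgffdaagccbfge'
  #19 SA[19]=5  'ddhcfcchbghddaadhcccdgffdaagccbfge'
  #20 SA[20]=25  'dgffdaagccbfge'
  #21 SA[21]=20  'dhcccdgffdaagccbfge'
  #22 SA[22]=6  'dhcfcchbghddaadhcccdgffdaagccbfge'
  #23 SA[23]=38  'e'
  #24 SA[24]=0  'ebfhcddhcfcchbghddaadhcccdgffdaagccbfge'
  #25 SA[25]=9  'fcchbghddaadhcccdgffdaagccbfge'
  #26 SA[26]=28  'fdaagccbfge'
  #27 SA[27]=27  'ffdaagccbfge'
  #28 SA[28]=36  'fge'
  #29 SA[29]=2  'fhcddhcfcchbghddaadhcccdgffdaagccbfge'
  #30 SA[30]=32  'gccbfge'
  #31 SA[31]=37  'ge'
  #32 SA[32]=26  'gffdaagccbfge'
  #33 SA[33]=14  'ghddaadhcccdgffdaagccbfge'
  #34 SA[34]=12  'hbghddaadhcccdgffdaagccbfge'
  #35 SA[35]=21  'hcccdgffdaagccbfge'
  #36 SA[36]=3  'hcddhcfcchbghddaadhcccdgffdaagccbfge'
  #37 SA[37]=7  'hcfcchbghddaadhcccdgffdaagccbfge'
  #38 SA[38]=15  'hddaadhcccdgffdaagccbfge'

[18, 30, 19, 31, 35, 1, 13, 34, 33, 22, 23, 10, 4, 24, 8, 11, 17, 29, 16, 5, 25, 20, 6, 38, 0, 9, 28, 27, 36, 2, 32, 37, 26, 14, 12, 21, 3, 7, 15]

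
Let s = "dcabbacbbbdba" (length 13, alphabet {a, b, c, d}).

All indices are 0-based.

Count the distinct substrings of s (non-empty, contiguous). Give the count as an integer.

79

rank→(start, suffix):
  0 → (12, 'a')
  1 → (2, 'abbacbbbdba')
  2 → (5, 'acbbbdba')
  3 → (11, 'ba')
  4 → (4, 'bacbbbdba')
  5 → (3, 'bbacbbbdba')
  6 → (7, 'bbbdba')
  7 → (8, 'bbdba')
  8 → (9, 'bdba')
  9 → (1, 'cabbacbbbdba')
  10 → (6, 'cbbbdba')
  11 → (10, 'dba')
  12 → (0, 'dcabbacbbbdba')

SA = [12, 2, 5, 11, 4, 3, 7, 8, 9, 1, 6, 10, 0]
i: (SA[i-1],SA[i]) lcp shared
  1: (12,2) 1 'a'
  2: (2,5) 1 'a'
  3: (5,11) 0 ''
  4: (11,4) 2 'ba'
  5: (4,3) 1 'b'
  6: (3,7) 2 'bb'
  7: (7,8) 2 'bb'
  8: (8,9) 1 'b'
  9: (9,1) 0 ''
  10: (1,6) 1 'c'
  11: (6,10) 0 ''
  12: (10,0) 1 'd'

n(n+1)/2 = 13·14/2 = 91
Σ LCP = 0 + 1 + 1 + 0 + 2 + 1 + 2 + 2 + 1 + 0 + 1 + 0 + 1 = 12
distinct = 91 − 12 = 79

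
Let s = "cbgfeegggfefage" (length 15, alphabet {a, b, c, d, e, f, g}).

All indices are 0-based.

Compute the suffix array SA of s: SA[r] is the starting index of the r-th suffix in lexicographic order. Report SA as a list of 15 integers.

sorted suffixes:
  #0 SA[0]=12  'age'
  #1 SA[1]=1  'bgfeegggfefage'
  #2 SA[2]=0  'cbgfeegggfefage'
  #3 SA[3]=14  'e'
  #4 SA[4]=4  'eegggfefage'
  #5 SA[5]=10  'efage'
  #6 SA[6]=5  'egggfefage'
  #7 SA[7]=11  'fage'
  #8 SA[8]=3  'feegggfefage'
  #9 SA[9]=9  'fefage'
  #10 SA[10]=13  'ge'
  #11 SA[11]=2  'gfeegggfefage'
  #12 SA[12]=8  'gfefage'
  #13 SA[13]=7  'ggfefage'
  #14 SA[14]=6  'gggfefage'

[12, 1, 0, 14, 4, 10, 5, 11, 3, 9, 13, 2, 8, 7, 6]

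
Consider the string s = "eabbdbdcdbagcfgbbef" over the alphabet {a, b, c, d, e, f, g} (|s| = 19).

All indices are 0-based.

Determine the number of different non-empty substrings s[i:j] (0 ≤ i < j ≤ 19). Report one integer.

sorted suffixes:
  #0 SA[0]=1  'abbdbdcdbagcfgbbef'
  #1 SA[1]=10  'agcfgbbef'
  #2 SA[2]=9  'bagcfgbbef'
  #3 SA[3]=2  'bbdbdcdbagcfgbbef'
  #4 SA[4]=15  'bbef'
  #5 SA[5]=3  'bdbdcdbagcfgbbef'
  #6 SA[6]=5  'bdcdbagcfgbbef'
  #7 SA[7]=16  'bef'
  #8 SA[8]=7  'cdbagcfgbbef'
  #9 SA[9]=12  'cfgbbef'
  #10 SA[10]=8  'dbagcfgbbef'
  #11 SA[11]=4  'dbdcdbagcfgbbef'
  #12 SA[12]=6  'dcdbagcfgbbef'
  #13 SA[13]=0  'eabbdbdcdbagcfgbbef'
  #14 SA[14]=17  'ef'
  #15 SA[15]=18  'f'
  #16 SA[16]=13  'fgbbef'
  #17 SA[17]=14  'gbbef'
  #18 SA[18]=11  'gcfgbbef'

SA = [1, 10, 9, 2, 15, 3, 5, 16, 7, 12, 8, 4, 6, 0, 17, 18, 13, 14, 11]
rank  pair      lcp
   1  s[1:],s[10:]  1  'a'
   2  s[10:],s[9:]  0  ''
   3  s[9:],s[2:]  1  'b'
   4  s[2:],s[15:]  2  'bb'
   5  s[15:],s[3:]  1  'b'
   6  s[3:],s[5:]  2  'bd'
   7  s[5:],s[16:]  1  'b'
   8  s[16:],s[7:]  0  ''
   9  s[7:],s[12:]  1  'c'
  10  s[12:],s[8:]  0  ''
  11  s[8:],s[4:]  2  'db'
  12  s[4:],s[6:]  1  'd'
  13  s[6:],s[0:]  0  ''
  14  s[0:],s[17:]  1  'e'
  15  s[17:],s[18:]  0  ''
  16  s[18:],s[13:]  1  'f'
  17  s[13:],s[14:]  0  ''
  18  s[14:],s[11:]  1  'g'

n(n+1)/2 = 19·20/2 = 190
Σ LCP = 0 + 1 + 0 + 1 + 2 + 1 + 2 + 1 + 0 + 1 + 0 + 2 + 1 + 0 + 1 + 0 + 1 + 0 + 1 = 15
distinct = 190 − 15 = 175

175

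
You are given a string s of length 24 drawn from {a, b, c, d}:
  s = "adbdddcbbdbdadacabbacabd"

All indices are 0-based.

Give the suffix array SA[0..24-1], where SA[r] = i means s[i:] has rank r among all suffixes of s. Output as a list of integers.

[16, 21, 14, 19, 12, 0, 18, 17, 7, 22, 10, 8, 2, 15, 20, 6, 23, 13, 11, 9, 1, 5, 4, 3]

rank | idx | suffix
   0 |  16 | abbacabd
   1 |  21 | abd
   2 |  14 | acabbacabd
   3 |  19 | acabd
   4 |  12 | adacabbacabd
   5 |   0 | adbdddcbbdbdadacabbacabd
   6 |  18 | bacabd
   7 |  17 | bbacabd
   8 |   7 | bbdbdadacabbacabd
   9 |  22 | bd
  10 |  10 | bdadacabbacabd
  11 |   8 | bdbdadacabbacabd
  12 |   2 | bdddcbbdbdadacabbacabd
  13 |  15 | cabbacabd
  14 |  20 | cabd
  15 |   6 | cbbdbdadacabbacabd
  16 |  23 | d
  17 |  13 | dacabbacabd
  18 |  11 | dadacabbacabd
  19 |   9 | dbdadacabbacabd
  20 |   1 | dbdddcbbdbdadacabbacabd
  21 |   5 | dcbbdbdadacabbacabd
  22 |   4 | ddcbbdbdadacabbacabd
  23 |   3 | dddcbbdbdadacabbacabd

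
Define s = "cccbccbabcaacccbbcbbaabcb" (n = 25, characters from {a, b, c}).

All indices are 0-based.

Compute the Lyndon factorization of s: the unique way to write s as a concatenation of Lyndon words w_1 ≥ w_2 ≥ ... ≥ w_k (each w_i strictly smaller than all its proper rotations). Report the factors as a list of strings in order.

emit factor 1: 'c' (i=0, period=1)
emit factor 2: 'c' (i=1, period=1)
emit factor 3: 'c' (i=2, period=1)
emit factor 4: 'bcc' (i=3, period=3)
emit factor 5: 'b' (i=6, period=1)
emit factor 6: 'abc' (i=7, period=3)
emit factor 7: 'aacccbbcbb' (i=10, period=10)
emit factor 8: 'aabcb' (i=20, period=5)

["c", "c", "c", "bcc", "b", "abc", "aacccbbcbb", "aabcb"]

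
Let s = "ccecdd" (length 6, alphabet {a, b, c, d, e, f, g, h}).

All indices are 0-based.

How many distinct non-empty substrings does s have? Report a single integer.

18

rank | idx | suffix
   0 |   0 | ccecdd
   1 |   3 | cdd
   2 |   1 | cecdd
   3 |   5 | d
   4 |   4 | dd
   5 |   2 | ecdd

SA = [0, 3, 1, 5, 4, 2]
i: (SA[i-1],SA[i]) lcp shared
  1: (0,3) 1 'c'
  2: (3,1) 1 'c'
  3: (1,5) 0 ''
  4: (5,4) 1 'd'
  5: (4,2) 0 ''

n(n+1)/2 = 6·7/2 = 21
Σ LCP = 0 + 1 + 1 + 0 + 1 + 0 = 3
distinct = 21 − 3 = 18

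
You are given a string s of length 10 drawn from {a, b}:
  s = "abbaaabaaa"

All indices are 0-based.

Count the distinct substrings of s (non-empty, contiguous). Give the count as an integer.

rank | idx | suffix
   0 |   9 | a
   1 |   8 | aa
   2 |   7 | aaa
   3 |   3 | aaabaaa
   4 |   4 | aabaaa
   5 |   5 | abaaa
   6 |   0 | abbaaabaaa
   7 |   6 | baaa
   8 |   2 | baaabaaa
   9 |   1 | bbaaabaaa

SA = [9, 8, 7, 3, 4, 5, 0, 6, 2, 1]
i: (SA[i-1],SA[i]) lcp shared
  1: (9,8) 1 'a'
  2: (8,7) 2 'aa'
  3: (7,3) 3 'aaa'
  4: (3,4) 2 'aa'
  5: (4,5) 1 'a'
  6: (5,0) 2 'ab'
  7: (0,6) 0 ''
  8: (6,2) 4 'baaa'
  9: (2,1) 1 'b'

n(n+1)/2 = 10·11/2 = 55
Σ LCP = 0 + 1 + 2 + 3 + 2 + 1 + 2 + 0 + 4 + 1 = 16
distinct = 55 − 16 = 39

39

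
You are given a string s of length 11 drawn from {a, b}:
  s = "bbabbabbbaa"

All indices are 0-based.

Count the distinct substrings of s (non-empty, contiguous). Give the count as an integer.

rank→(start, suffix):
  0 → (10, 'a')
  1 → (9, 'aa')
  2 → (2, 'abbabbbaa')
  3 → (5, 'abbbaa')
  4 → (8, 'baa')
  5 → (1, 'babbabbbaa')
  6 → (4, 'babbbaa')
  7 → (7, 'bbaa')
  8 → (0, 'bbabbabbbaa')
  9 → (3, 'bbabbbaa')
  10 → (6, 'bbbaa')

SA = [10, 9, 2, 5, 8, 1, 4, 7, 0, 3, 6]
i: (SA[i-1],SA[i]) lcp shared
  1: (10,9) 1 'a'
  2: (9,2) 1 'a'
  3: (2,5) 3 'abb'
  4: (5,8) 0 ''
  5: (8,1) 2 'ba'
  6: (1,4) 4 'babb'
  7: (4,7) 1 'b'
  8: (7,0) 3 'bba'
  9: (0,3) 5 'bbabb'
  10: (3,6) 2 'bb'

n(n+1)/2 = 11·12/2 = 66
Σ LCP = 0 + 1 + 1 + 3 + 0 + 2 + 4 + 1 + 3 + 5 + 2 = 22
distinct = 66 − 22 = 44

44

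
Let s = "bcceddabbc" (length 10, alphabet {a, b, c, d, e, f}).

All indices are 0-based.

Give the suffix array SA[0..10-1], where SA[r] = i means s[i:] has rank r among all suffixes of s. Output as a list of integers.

sorted suffixes:
  #0 SA[0]=6  'abbc'
  #1 SA[1]=7  'bbc'
  #2 SA[2]=8  'bc'
  #3 SA[3]=0  'bcceddabbc'
  #4 SA[4]=9  'c'
  #5 SA[5]=1  'cceddabbc'
  #6 SA[6]=2  'ceddabbc'
  #7 SA[7]=5  'dabbc'
  #8 SA[8]=4  'ddabbc'
  #9 SA[9]=3  'eddabbc'

[6, 7, 8, 0, 9, 1, 2, 5, 4, 3]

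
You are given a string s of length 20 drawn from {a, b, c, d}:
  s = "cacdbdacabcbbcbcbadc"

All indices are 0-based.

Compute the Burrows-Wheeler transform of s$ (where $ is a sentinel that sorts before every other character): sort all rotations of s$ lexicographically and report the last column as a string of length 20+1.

rank  rotation               last
    0  $cacdbdacabcbbcbcbadc  c
    1  abcbbcbcbadc$cacdbdac  c
    2  acabcbbcbcbadc$cacdbd  d
    3  acdbdacabcbbcbcbadc$c  c
    4  adc$cacdbdacabcbbcbcb  b
    5  badc$cacdbdacabcbbcbc  c
    6  bbcbcbadc$cacdbdacabc  c
    7  bcbadc$cacdbdacabcbbc  c
    8  bcbbcbcbadc$cacdbdaca  a
    9  bcbcbadc$cacdbdacabcb  b
   10  bdacabcbbcbcbadc$cacd  d
   11  c$cacdbdacabcbbcbcbad  d
   12  cabcbbcbcbadc$cacdbda  a
   13  cacdbdacabcbbcbcbadc$  $
   14  cbadc$cacdbdacabcbbcb  b
   15  cbbcbcbadc$cacdbdacab  b
   16  cbcbadc$cacdbdacabcbb  b
   17  cdbdacabcbbcbcbadc$ca  a
   18  dacabcbbcbcbadc$cacdb  b
   19  dbdacabcbbcbcbadc$cac  c
   20  dc$cacdbdacabcbbcbcba  a

ccdcbcccabdda$bbbabca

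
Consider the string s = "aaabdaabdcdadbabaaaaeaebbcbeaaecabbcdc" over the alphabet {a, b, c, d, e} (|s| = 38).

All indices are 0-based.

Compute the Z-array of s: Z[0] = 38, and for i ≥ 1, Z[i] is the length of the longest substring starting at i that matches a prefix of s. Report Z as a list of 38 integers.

[38, 2, 1, 0, 0, 2, 1, 0, 0, 0, 0, 1, 0, 0, 1, 0, 3, 3, 2, 1, 0, 1, 0, 0, 0, 0, 0, 0, 2, 1, 0, 0, 1, 0, 0, 0, 0, 0]

Z[0]=38
i=1: i≥r, start 0; Z[1]=2 grow→box=[1,3)
i=2: min(r-i=1, Z[1]=2)=1; Z[2]=1
i=3: i≥r, start 0; Z[3]=0
i=4: i≥r, start 0; Z[4]=0
i=5: i≥r, start 0; Z[5]=2 grow→box=[5,7)
i=6: min(r-i=1, Z[1]=2)=1; Z[6]=1
i=7: i≥r, start 0; Z[7]=0
i=8: i≥r, start 0; Z[8]=0
i=9: i≥r, start 0; Z[9]=0
i=10: i≥r, start 0; Z[10]=0
i=11: i≥r, start 0; Z[11]=1 grow→box=[11,12)
i=12: i≥r, start 0; Z[12]=0
i=13: i≥r, start 0; Z[13]=0
i=14: i≥r, start 0; Z[14]=1 grow→box=[14,15)
i=15: i≥r, start 0; Z[15]=0
i=16: i≥r, start 0; Z[16]=3 grow→box=[16,19)
i=17: min(r-i=2, Z[1]=2)=2; Z[17]=3 grow→box=[17,20)
i=18: min(r-i=2, Z[1]=2)=2; Z[18]=2
i=19: min(r-i=1, Z[2]=1)=1; Z[19]=1
i=20: i≥r, start 0; Z[20]=0
i=21: i≥r, start 0; Z[21]=1 grow→box=[21,22)
i=22: i≥r, start 0; Z[22]=0
i=23: i≥r, start 0; Z[23]=0
i=24: i≥r, start 0; Z[24]=0
i=25: i≥r, start 0; Z[25]=0
i=26: i≥r, start 0; Z[26]=0
i=27: i≥r, start 0; Z[27]=0
i=28: i≥r, start 0; Z[28]=2 grow→box=[28,30)
i=29: min(r-i=1, Z[1]=2)=1; Z[29]=1
i=30: i≥r, start 0; Z[30]=0
i=31: i≥r, start 0; Z[31]=0
i=32: i≥r, start 0; Z[32]=1 grow→box=[32,33)
i=33: i≥r, start 0; Z[33]=0
i=34: i≥r, start 0; Z[34]=0
i=35: i≥r, start 0; Z[35]=0
i=36: i≥r, start 0; Z[36]=0
i=37: i≥r, start 0; Z[37]=0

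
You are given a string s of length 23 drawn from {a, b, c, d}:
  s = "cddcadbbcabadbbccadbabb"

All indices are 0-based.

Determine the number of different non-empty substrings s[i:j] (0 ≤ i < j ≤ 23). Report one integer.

sorted suffixes:
  #0 SA[0]=9  'abadbbccadbabb'
  #1 SA[1]=20  'abb'
  #2 SA[2]=17  'adbabb'
  #3 SA[3]=4  'adbbcabadbbccadbabb'
  #4 SA[4]=11  'adbbccadbabb'
  #5 SA[5]=22  'b'
  #6 SA[6]=19  'babb'
  #7 SA[7]=10  'badbbccadbabb'
  #8 SA[8]=21  'bb'
  #9 SA[9]=6  'bbcabadbbccadbabb'
  #10 SA[10]=13  'bbccadbabb'
  #11 SA[11]=7  'bcabadbbccadbabb'
  #12 SA[12]=14  'bccadbabb'
  #13 SA[13]=8  'cabadbbccadbabb'
  #14 SA[14]=16  'cadbabb'
  #15 SA[15]=3  'cadbbcabadbbccadbabb'
  #16 SA[16]=15  'ccadbabb'
  #17 SA[17]=0  'cddcadbbcabadbbccadbabb'
  #18 SA[18]=18  'dbabb'
  #19 SA[19]=5  'dbbcabadbbccadbabb'
  #20 SA[20]=12  'dbbccadbabb'
  #21 SA[21]=2  'dcadbbcabadbbccadbabb'
  #22 SA[22]=1  'ddcadbbcabadbbccadbabb'

SA = [9, 20, 17, 4, 11, 22, 19, 10, 21, 6, 13, 7, 14, 8, 16, 3, 15, 0, 18, 5, 12, 2, 1]
[i] adj suffixes → lcp
  [1] 9/20 → 2 ('ab')
  [2] 20/17 → 1 ('a')
  [3] 17/4 → 3 ('adb')
  [4] 4/11 → 5 ('adbbc')
  [5] 11/22 → 0 ('')
  [6] 22/19 → 1 ('b')
  [7] 19/10 → 2 ('ba')
  [8] 10/21 → 1 ('b')
  [9] 21/6 → 2 ('bb')
  [10] 6/13 → 3 ('bbc')
  [11] 13/7 → 1 ('b')
  [12] 7/14 → 2 ('bc')
  [13] 14/8 → 0 ('')
  [14] 8/16 → 2 ('ca')
  [15] 16/3 → 4 ('cadb')
  [16] 3/15 → 1 ('c')
  [17] 15/0 → 1 ('c')
  [18] 0/18 → 0 ('')
  [19] 18/5 → 2 ('db')
  [20] 5/12 → 4 ('dbbc')
  [21] 12/2 → 1 ('d')
  [22] 2/1 → 1 ('d')

n(n+1)/2 = 23·24/2 = 276
Σ LCP = 0 + 2 + 1 + 3 + 5 + 0 + 1 + 2 + 1 + 2 + 3 + 1 + 2 + 0 + 2 + 4 + 1 + 1 + 0 + 2 + 4 + 1 + 1 = 39
distinct = 276 − 39 = 237

237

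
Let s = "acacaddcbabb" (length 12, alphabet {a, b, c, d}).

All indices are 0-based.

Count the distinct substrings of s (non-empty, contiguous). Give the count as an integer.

rank→(start, suffix):
  0 → (9, 'abb')
  1 → (0, 'acacaddcbabb')
  2 → (2, 'acaddcbabb')
  3 → (4, 'addcbabb')
  4 → (11, 'b')
  5 → (8, 'babb')
  6 → (10, 'bb')
  7 → (1, 'cacaddcbabb')
  8 → (3, 'caddcbabb')
  9 → (7, 'cbabb')
  10 → (6, 'dcbabb')
  11 → (5, 'ddcbabb')

SA = [9, 0, 2, 4, 11, 8, 10, 1, 3, 7, 6, 5]
rank  pair      lcp
   1  s[9:],s[0:]  1  'a'
   2  s[0:],s[2:]  3  'aca'
   3  s[2:],s[4:]  1  'a'
   4  s[4:],s[11:]  0  ''
   5  s[11:],s[8:]  1  'b'
   6  s[8:],s[10:]  1  'b'
   7  s[10:],s[1:]  0  ''
   8  s[1:],s[3:]  2  'ca'
   9  s[3:],s[7:]  1  'c'
  10  s[7:],s[6:]  0  ''
  11  s[6:],s[5:]  1  'd'

n(n+1)/2 = 12·13/2 = 78
Σ LCP = 0 + 1 + 3 + 1 + 0 + 1 + 1 + 0 + 2 + 1 + 0 + 1 = 11
distinct = 78 − 11 = 67

67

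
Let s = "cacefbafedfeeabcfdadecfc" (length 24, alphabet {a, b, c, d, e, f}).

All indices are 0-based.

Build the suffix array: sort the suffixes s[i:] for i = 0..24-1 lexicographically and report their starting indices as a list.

rank | idx | suffix
   0 |  13 | abcfdadecfc
   1 |   1 | acefbafedfeeabcfdadecfc
   2 |  18 | adecfc
   3 |   6 | afedfeeabcfdadecfc
   4 |   5 | bafedfeeabcfdadecfc
   5 |  14 | bcfdadecfc
   6 |  23 | c
   7 |   0 | cacefbafedfeeabcfdadecfc
   8 |   2 | cefbafedfeeabcfdadecfc
   9 |  21 | cfc
  10 |  15 | cfdadecfc
  11 |  17 | dadecfc
  12 |  19 | decfc
  13 |   9 | dfeeabcfdadecfc
  14 |  12 | eabcfdadecfc
  15 |  20 | ecfc
  16 |   8 | edfeeabcfdadecfc
  17 |  11 | eeabcfdadecfc
  18 |   3 | efbafedfeeabcfdadecfc
  19 |   4 | fbafedfeeabcfdadecfc
  20 |  22 | fc
  21 |  16 | fdadecfc
  22 |   7 | fedfeeabcfdadecfc
  23 |  10 | feeabcfdadecfc

[13, 1, 18, 6, 5, 14, 23, 0, 2, 21, 15, 17, 19, 9, 12, 20, 8, 11, 3, 4, 22, 16, 7, 10]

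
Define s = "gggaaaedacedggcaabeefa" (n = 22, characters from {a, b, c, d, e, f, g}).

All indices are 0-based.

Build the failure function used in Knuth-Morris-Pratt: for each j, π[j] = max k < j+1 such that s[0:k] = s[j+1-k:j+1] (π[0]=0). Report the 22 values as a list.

[0, 1, 2, 0, 0, 0, 0, 0, 0, 0, 0, 0, 1, 2, 0, 0, 0, 0, 0, 0, 0, 0]

π[0] = 0
j=1 s[j]='g': π[1]=1 (border 'g')
j=2 s[j]='g': π[2]=2 (border 'gg')
j=3 s[j]='a': k: 2→1→0; π[3]=0 (border '')
j=4 s[j]='a': π[4]=0 (border '')
j=5 s[j]='a': π[5]=0 (border '')
j=6 s[j]='e': π[6]=0 (border '')
j=7 s[j]='d': π[7]=0 (border '')
j=8 s[j]='a': π[8]=0 (border '')
j=9 s[j]='c': π[9]=0 (border '')
j=10 s[j]='e': π[10]=0 (border '')
j=11 s[j]='d': π[11]=0 (border '')
j=12 s[j]='g': π[12]=1 (border 'g')
j=13 s[j]='g': π[13]=2 (border 'gg')
j=14 s[j]='c': k: 2→1→0; π[14]=0 (border '')
j=15 s[j]='a': π[15]=0 (border '')
j=16 s[j]='a': π[16]=0 (border '')
j=17 s[j]='b': π[17]=0 (border '')
j=18 s[j]='e': π[18]=0 (border '')
j=19 s[j]='e': π[19]=0 (border '')
j=20 s[j]='f': π[20]=0 (border '')
j=21 s[j]='a': π[21]=0 (border '')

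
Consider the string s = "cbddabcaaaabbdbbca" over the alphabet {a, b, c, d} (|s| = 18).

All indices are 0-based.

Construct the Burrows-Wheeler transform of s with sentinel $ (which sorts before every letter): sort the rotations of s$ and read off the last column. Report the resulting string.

rank  rotation             last
    0  $cbddabcaaaabbdbbca  a
    1  a$cbddabcaaaabbdbbc  c
    2  aaaabbdbbca$cbddabc  c
    3  aaabbdbbca$cbddabca  a
    4  aabbdbbca$cbddabcaa  a
    5  abbdbbca$cbddabcaaa  a
    6  abcaaaabbdbbca$cbdd  d
    7  bbca$cbddabcaaaabbd  d
    8  bbdbbca$cbddabcaaaa  a
    9  bca$cbddabcaaaabbdb  b
   10  bcaaaabbdbbca$cbdda  a
   11  bdbbca$cbddabcaaaab  b
   12  bddabcaaaabbdbbca$c  c
   13  ca$cbddabcaaaabbdbb  b
   14  caaaabbdbbca$cbddab  b
   15  cbddabcaaaabbdbbca$  $
   16  dabcaaaabbdbbca$cbd  d
   17  dbbca$cbddabcaaaabb  b
   18  ddabcaaaabbdbbca$cb  b

accaaaddababcbb$dbb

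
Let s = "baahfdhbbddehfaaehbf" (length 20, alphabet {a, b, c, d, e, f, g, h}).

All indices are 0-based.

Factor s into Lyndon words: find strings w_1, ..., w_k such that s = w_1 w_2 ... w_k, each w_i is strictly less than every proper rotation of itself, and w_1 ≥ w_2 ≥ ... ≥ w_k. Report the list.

["b", "aahfdhbbddehf", "aaehbf"]

emit factor 1: 'b' (i=0, period=1)
emit factor 2: 'aahfdhbbddehf' (i=1, period=13)
emit factor 3: 'aaehbf' (i=14, period=6)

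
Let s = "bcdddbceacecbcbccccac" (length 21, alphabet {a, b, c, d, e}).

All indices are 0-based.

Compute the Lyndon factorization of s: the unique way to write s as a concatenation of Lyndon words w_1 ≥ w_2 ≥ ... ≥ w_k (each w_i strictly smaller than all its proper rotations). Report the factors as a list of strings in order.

emit factor 1: 'bcdddbce' (i=0, period=8)
emit factor 2: 'acecbcbcccc' (i=8, period=11)
emit factor 3: 'ac' (i=19, period=2)

["bcdddbce", "acecbcbcccc", "ac"]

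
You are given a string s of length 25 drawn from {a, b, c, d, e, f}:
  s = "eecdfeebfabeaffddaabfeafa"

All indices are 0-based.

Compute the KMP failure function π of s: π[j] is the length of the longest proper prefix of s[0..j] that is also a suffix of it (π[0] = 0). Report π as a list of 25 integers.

[0, 1, 0, 0, 0, 1, 2, 0, 0, 0, 0, 1, 0, 0, 0, 0, 0, 0, 0, 0, 0, 1, 0, 0, 0]

π[0] = 0
j=1 s[j]='e': π[1]=1 (border 'e')
j=2 s[j]='c': k: 1→0; π[2]=0 (border '')
j=3 s[j]='d': π[3]=0 (border '')
j=4 s[j]='f': π[4]=0 (border '')
j=5 s[j]='e': π[5]=1 (border 'e')
j=6 s[j]='e': π[6]=2 (border 'ee')
j=7 s[j]='b': k: 2→1→0; π[7]=0 (border '')
j=8 s[j]='f': π[8]=0 (border '')
j=9 s[j]='a': π[9]=0 (border '')
j=10 s[j]='b': π[10]=0 (border '')
j=11 s[j]='e': π[11]=1 (border 'e')
j=12 s[j]='a': k: 1→0; π[12]=0 (border '')
j=13 s[j]='f': π[13]=0 (border '')
j=14 s[j]='f': π[14]=0 (border '')
j=15 s[j]='d': π[15]=0 (border '')
j=16 s[j]='d': π[16]=0 (border '')
j=17 s[j]='a': π[17]=0 (border '')
j=18 s[j]='a': π[18]=0 (border '')
j=19 s[j]='b': π[19]=0 (border '')
j=20 s[j]='f': π[20]=0 (border '')
j=21 s[j]='e': π[21]=1 (border 'e')
j=22 s[j]='a': k: 1→0; π[22]=0 (border '')
j=23 s[j]='f': π[23]=0 (border '')
j=24 s[j]='a': π[24]=0 (border '')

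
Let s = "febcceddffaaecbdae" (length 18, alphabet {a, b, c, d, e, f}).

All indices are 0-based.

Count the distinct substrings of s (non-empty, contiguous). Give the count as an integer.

rank | idx | suffix
   0 |  10 | aaecbdae
   1 |  16 | ae
   2 |  11 | aecbdae
   3 |   2 | bcceddffaaecbdae
   4 |  14 | bdae
   5 |  13 | cbdae
   6 |   3 | cceddffaaecbdae
   7 |   4 | ceddffaaecbdae
   8 |  15 | dae
   9 |   6 | ddffaaecbdae
  10 |   7 | dffaaecbdae
  11 |  17 | e
  12 |   1 | ebcceddffaaecbdae
  13 |  12 | ecbdae
  14 |   5 | eddffaaecbdae
  15 |   9 | faaecbdae
  16 |   0 | febcceddffaaecbdae
  17 |   8 | ffaaecbdae

SA = [10, 16, 11, 2, 14, 13, 3, 4, 15, 6, 7, 17, 1, 12, 5, 9, 0, 8]
i: (SA[i-1],SA[i]) lcp shared
  1: (10,16) 1 'a'
  2: (16,11) 2 'ae'
  3: (11,2) 0 ''
  4: (2,14) 1 'b'
  5: (14,13) 0 ''
  6: (13,3) 1 'c'
  7: (3,4) 1 'c'
  8: (4,15) 0 ''
  9: (15,6) 1 'd'
  10: (6,7) 1 'd'
  11: (7,17) 0 ''
  12: (17,1) 1 'e'
  13: (1,12) 1 'e'
  14: (12,5) 1 'e'
  15: (5,9) 0 ''
  16: (9,0) 1 'f'
  17: (0,8) 1 'f'

n(n+1)/2 = 18·19/2 = 171
Σ LCP = 0 + 1 + 2 + 0 + 1 + 0 + 1 + 1 + 0 + 1 + 1 + 0 + 1 + 1 + 1 + 0 + 1 + 1 = 13
distinct = 171 − 13 = 158

158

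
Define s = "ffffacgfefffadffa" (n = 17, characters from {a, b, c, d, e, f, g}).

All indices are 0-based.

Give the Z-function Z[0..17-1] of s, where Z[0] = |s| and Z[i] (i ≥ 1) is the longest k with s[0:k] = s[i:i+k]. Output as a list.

Z[0]=17
i=1: i≥r, start 0; Z[1]=3 scan→box=[1,4)
i=2: min(r-i=2, Z[1]=3)=2; Z[2]=2
i=3: min(r-i=1, Z[2]=2)=1; Z[3]=1
i=4: i≥r, start 0; Z[4]=0
i=5: i≥r, start 0; Z[5]=0
i=6: i≥r, start 0; Z[6]=0
i=7: i≥r, start 0; Z[7]=1 scan→box=[7,8)
i=8: i≥r, start 0; Z[8]=0
i=9: i≥r, start 0; Z[9]=3 scan→box=[9,12)
i=10: min(r-i=2, Z[1]=3)=2; Z[10]=2
i=11: min(r-i=1, Z[2]=2)=1; Z[11]=1
i=12: i≥r, start 0; Z[12]=0
i=13: i≥r, start 0; Z[13]=0
i=14: i≥r, start 0; Z[14]=2 scan→box=[14,16)
i=15: min(r-i=1, Z[1]=3)=1; Z[15]=1
i=16: i≥r, start 0; Z[16]=0

[17, 3, 2, 1, 0, 0, 0, 1, 0, 3, 2, 1, 0, 0, 2, 1, 0]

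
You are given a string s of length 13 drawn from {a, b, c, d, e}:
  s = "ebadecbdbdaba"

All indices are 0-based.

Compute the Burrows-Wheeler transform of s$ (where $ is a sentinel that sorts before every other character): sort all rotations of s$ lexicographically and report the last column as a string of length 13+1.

rank  rotation        last
    0  $ebadecbdbdaba  a
    1  a$ebadecbdbdab  b
    2  aba$ebadecbdbd  d
    3  adecbdbdaba$eb  b
    4  ba$ebadecbdbda  a
    5  badecbdbdaba$e  e
    6  bdaba$ebadecbd  d
    7  bdbdaba$ebadec  c
    8  cbdbdaba$ebade  e
    9  daba$ebadecbdb  b
   10  dbdaba$ebadecb  b
   11  decbdbdaba$eba  a
   12  ebadecbdbdaba$  $
   13  ecbdbdaba$ebad  d

abdbaedcebba$d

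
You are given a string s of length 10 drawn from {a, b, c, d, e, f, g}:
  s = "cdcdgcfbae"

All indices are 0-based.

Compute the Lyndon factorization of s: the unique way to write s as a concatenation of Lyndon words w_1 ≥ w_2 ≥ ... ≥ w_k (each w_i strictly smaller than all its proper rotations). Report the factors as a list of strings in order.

["cdcdgcf", "b", "ae"]

emit factor 1: 'cdcdgcf' (i=0, period=7)
emit factor 2: 'b' (i=7, period=1)
emit factor 3: 'ae' (i=8, period=2)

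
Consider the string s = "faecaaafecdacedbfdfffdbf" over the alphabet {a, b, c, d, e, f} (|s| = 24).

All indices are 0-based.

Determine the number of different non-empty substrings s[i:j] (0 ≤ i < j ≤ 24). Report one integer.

rank | idx | suffix
   0 |   4 | aaafecdacedbfdfffdbf
   1 |   5 | aafecdacedbfdfffdbf
   2 |  11 | acedbfdfffdbf
   3 |   1 | aecaaafecdacedbfdfffdbf
   4 |   6 | afecdacedbfdfffdbf
   5 |  22 | bf
   6 |  15 | bfdfffdbf
   7 |   3 | caaafecdacedbfdfffdbf
   8 |   9 | cdacedbfdfffdbf
   9 |  12 | cedbfdfffdbf
  10 |  10 | dacedbfdfffdbf
  11 |  21 | dbf
  12 |  14 | dbfdfffdbf
  13 |  17 | dfffdbf
  14 |   2 | ecaaafecdacedbfdfffdbf
  15 |   8 | ecdacedbfdfffdbf
  16 |  13 | edbfdfffdbf
  17 |  23 | f
  18 |   0 | faecaaafecdacedbfdfffdbf
  19 |  20 | fdbf
  20 |  16 | fdfffdbf
  21 |   7 | fecdacedbfdfffdbf
  22 |  19 | ffdbf
  23 |  18 | fffdbf

SA = [4, 5, 11, 1, 6, 22, 15, 3, 9, 12, 10, 21, 14, 17, 2, 8, 13, 23, 0, 20, 16, 7, 19, 18]
rank  pair      lcp
   1  s[4:],s[5:]  2  'aa'
   2  s[5:],s[11:]  1  'a'
   3  s[11:],s[1:]  1  'a'
   4  s[1:],s[6:]  1  'a'
   5  s[6:],s[22:]  0  ''
   6  s[22:],s[15:]  2  'bf'
   7  s[15:],s[3:]  0  ''
   8  s[3:],s[9:]  1  'c'
   9  s[9:],s[12:]  1  'c'
  10  s[12:],s[10:]  0  ''
  11  s[10:],s[21:]  1  'd'
  12  s[21:],s[14:]  3  'dbf'
  13  s[14:],s[17:]  1  'd'
  14  s[17:],s[2:]  0  ''
  15  s[2:],s[8:]  2  'ec'
  16  s[8:],s[13:]  1  'e'
  17  s[13:],s[23:]  0  ''
  18  s[23:],s[0:]  1  'f'
  19  s[0:],s[20:]  1  'f'
  20  s[20:],s[16:]  2  'fd'
  21  s[16:],s[7:]  1  'f'
  22  s[7:],s[19:]  1  'f'
  23  s[19:],s[18:]  2  'ff'

n(n+1)/2 = 24·25/2 = 300
Σ LCP = 0 + 2 + 1 + 1 + 1 + 0 + 2 + 0 + 1 + 1 + 0 + 1 + 3 + 1 + 0 + 2 + 1 + 0 + 1 + 1 + 2 + 1 + 1 + 2 = 25
distinct = 300 − 25 = 275

275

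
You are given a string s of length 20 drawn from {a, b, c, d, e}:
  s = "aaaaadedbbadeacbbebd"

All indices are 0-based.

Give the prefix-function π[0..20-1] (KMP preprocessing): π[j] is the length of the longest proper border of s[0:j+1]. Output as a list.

[0, 1, 2, 3, 4, 0, 0, 0, 0, 0, 1, 0, 0, 1, 0, 0, 0, 0, 0, 0]

π[0] = 0
j=1 s[j]='a': π[1]=1 (border 'a')
j=2 s[j]='a': π[2]=2 (border 'aa')
j=3 s[j]='a': π[3]=3 (border 'aaa')
j=4 s[j]='a': π[4]=4 (border 'aaaa')
j=5 s[j]='d': k: 4→3→2→1→0; π[5]=0 (border '')
j=6 s[j]='e': π[6]=0 (border '')
j=7 s[j]='d': π[7]=0 (border '')
j=8 s[j]='b': π[8]=0 (border '')
j=9 s[j]='b': π[9]=0 (border '')
j=10 s[j]='a': π[10]=1 (border 'a')
j=11 s[j]='d': k: 1→0; π[11]=0 (border '')
j=12 s[j]='e': π[12]=0 (border '')
j=13 s[j]='a': π[13]=1 (border 'a')
j=14 s[j]='c': k: 1→0; π[14]=0 (border '')
j=15 s[j]='b': π[15]=0 (border '')
j=16 s[j]='b': π[16]=0 (border '')
j=17 s[j]='e': π[17]=0 (border '')
j=18 s[j]='b': π[18]=0 (border '')
j=19 s[j]='d': π[19]=0 (border '')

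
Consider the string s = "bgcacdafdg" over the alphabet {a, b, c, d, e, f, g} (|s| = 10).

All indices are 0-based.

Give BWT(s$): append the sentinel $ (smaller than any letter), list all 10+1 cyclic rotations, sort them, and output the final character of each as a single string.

rank  rotation     last
    0  $bgcacdafdg  g
    1  acdafdg$bgc  c
    2  afdg$bgcacd  d
    3  bgcacdafdg$  $
    4  cacdafdg$bg  g
    5  cdafdg$bgca  a
    6  dafdg$bgcac  c
    7  dg$bgcacdaf  f
    8  fdg$bgcacda  a
    9  g$bgcacdafd  d
   10  gcacdafdg$b  b

gcd$gacfadb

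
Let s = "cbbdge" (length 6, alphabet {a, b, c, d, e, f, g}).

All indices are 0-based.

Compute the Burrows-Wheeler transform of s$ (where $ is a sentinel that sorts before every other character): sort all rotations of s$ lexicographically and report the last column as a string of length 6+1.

rank  rotation last
    0  $cbbdge  e
    1  bbdge$c  c
    2  bdge$cb  b
    3  cbbdge$  $
    4  dge$cbb  b
    5  e$cbbdg  g
    6  ge$cbbd  d

ecb$bgd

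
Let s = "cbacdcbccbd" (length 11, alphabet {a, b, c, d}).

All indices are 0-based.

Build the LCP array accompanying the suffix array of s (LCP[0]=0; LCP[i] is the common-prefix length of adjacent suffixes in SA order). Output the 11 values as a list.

[0, 0, 1, 1, 0, 2, 2, 1, 1, 0, 1]

sorted suffixes:
  #0 SA[0]=2  'acdcbccbd'
  #1 SA[1]=1  'bacdcbccbd'
  #2 SA[2]=6  'bccbd'
  #3 SA[3]=9  'bd'
  #4 SA[4]=0  'cbacdcbccbd'
  #5 SA[5]=5  'cbccbd'
  #6 SA[6]=8  'cbd'
  #7 SA[7]=7  'ccbd'
  #8 SA[8]=3  'cdcbccbd'
  #9 SA[9]=10  'd'
  #10 SA[10]=4  'dcbccbd'

SA = [2, 1, 6, 9, 0, 5, 8, 7, 3, 10, 4]
rank  pair      lcp
   1  s[2:],s[1:]  0  ''
   2  s[1:],s[6:]  1  'b'
   3  s[6:],s[9:]  1  'b'
   4  s[9:],s[0:]  0  ''
   5  s[0:],s[5:]  2  'cb'
   6  s[5:],s[8:]  2  'cb'
   7  s[8:],s[7:]  1  'c'
   8  s[7:],s[3:]  1  'c'
   9  s[3:],s[10:]  0  ''
  10  s[10:],s[4:]  1  'd'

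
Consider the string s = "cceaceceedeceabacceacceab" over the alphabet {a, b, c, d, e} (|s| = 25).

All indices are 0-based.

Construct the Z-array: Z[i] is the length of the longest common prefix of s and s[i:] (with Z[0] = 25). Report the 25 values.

Z[0]=25
i=1: outside box; Z[1]=1 extend→box=[1,2)
i=2: outside box; Z[2]=0
i=3: outside box; Z[3]=0
i=4: outside box; Z[4]=1 extend→box=[4,5)
i=5: outside box; Z[5]=0
i=6: outside box; Z[6]=1 extend→box=[6,7)
i=7: outside box; Z[7]=0
i=8: outside box; Z[8]=0
i=9: outside box; Z[9]=0
i=10: outside box; Z[10]=0
i=11: outside box; Z[11]=1 extend→box=[11,12)
i=12: outside box; Z[12]=0
i=13: outside box; Z[13]=0
i=14: outside box; Z[14]=0
i=15: outside box; Z[15]=0
i=16: outside box; Z[16]=5 extend→box=[16,21)
i=17: min(r-i=4, Z[1]=1)=1; Z[17]=1
i=18: min(r-i=3, Z[2]=0)=0; Z[18]=0
i=19: min(r-i=2, Z[3]=0)=0; Z[19]=0
i=20: min(r-i=1, Z[4]=1)=1; Z[20]=4 extend→box=[20,24)
i=21: min(r-i=3, Z[1]=1)=1; Z[21]=1
i=22: min(r-i=2, Z[2]=0)=0; Z[22]=0
i=23: min(r-i=1, Z[3]=0)=0; Z[23]=0
i=24: outside box; Z[24]=0

[25, 1, 0, 0, 1, 0, 1, 0, 0, 0, 0, 1, 0, 0, 0, 0, 5, 1, 0, 0, 4, 1, 0, 0, 0]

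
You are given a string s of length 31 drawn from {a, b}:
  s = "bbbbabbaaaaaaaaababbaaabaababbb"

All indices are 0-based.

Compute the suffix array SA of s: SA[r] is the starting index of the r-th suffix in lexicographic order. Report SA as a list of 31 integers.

rank→(start, suffix):
  0 → (7, 'aaaaaaaaababbaaabaababbb')
  1 → (8, 'aaaaaaaababbaaabaababbb')
  2 → (9, 'aaaaaaababbaaabaababbb')
  3 → (10, 'aaaaaababbaaabaababbb')
  4 → (11, 'aaaaababbaaabaababbb')
  5 → (12, 'aaaababbaaabaababbb')
  6 → (20, 'aaabaababbb')
  7 → (13, 'aaababbaaabaababbb')
  8 → (21, 'aabaababbb')
  9 → (14, 'aababbaaabaababbb')
  10 → (24, 'aababbb')
  11 → (22, 'abaababbb')
  12 → (15, 'ababbaaabaababbb')
  13 → (25, 'ababbb')
  14 → (4, 'abbaaaaaaaaababbaaabaababbb')
  15 → (17, 'abbaaabaababbb')
  16 → (27, 'abbb')
  17 → (30, 'b')
  18 → (6, 'baaaaaaaaababbaaabaababbb')
  19 → (19, 'baaabaababbb')
  20 → (23, 'baababbb')
  21 → (3, 'babbaaaaaaaaababbaaabaababbb')
  22 → (16, 'babbaaabaababbb')
  23 → (26, 'babbb')
  24 → (29, 'bb')
  25 → (5, 'bbaaaaaaaaababbaaabaababbb')
  26 → (18, 'bbaaabaababbb')
  27 → (2, 'bbabbaaaaaaaaababbaaabaababbb')
  28 → (28, 'bbb')
  29 → (1, 'bbbabbaaaaaaaaababbaaabaababbb')
  30 → (0, 'bbbbabbaaaaaaaaababbaaabaababbb')

[7, 8, 9, 10, 11, 12, 20, 13, 21, 14, 24, 22, 15, 25, 4, 17, 27, 30, 6, 19, 23, 3, 16, 26, 29, 5, 18, 2, 28, 1, 0]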